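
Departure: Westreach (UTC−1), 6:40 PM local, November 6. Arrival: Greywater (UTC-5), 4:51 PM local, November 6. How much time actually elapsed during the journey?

Departure in UTC: 6:40 PM + 1:00 = 7:40 PM on Nov 6.
Arrival in UTC: 4:51 PM + 5:00 = 9:51 PM on Nov 6.
Elapsed = 9:51 PM − 7:40 PM = 2 hours 11 minutes.

2 hours 11 minutes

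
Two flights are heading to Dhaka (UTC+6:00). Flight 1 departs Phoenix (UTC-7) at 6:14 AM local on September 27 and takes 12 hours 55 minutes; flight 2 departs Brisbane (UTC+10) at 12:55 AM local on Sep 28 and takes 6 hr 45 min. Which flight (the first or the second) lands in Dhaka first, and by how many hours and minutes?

the second, by 4 hours 29 minutes

Flight 1 in UTC: 6:14 AM + 7:00 = 1:14 PM on Sep 27.
+12 hours 55 minutes → arrive 2:09 AM UTC on Sep 28.
Flight 2 in UTC: 12:55 AM − 10:00 = 2:55 PM on Sep 27.
+6 hours 45 minutes → arrive 9:40 PM UTC on Sep 27.
Flight 2 lands earlier by 4 hours 29 minutes.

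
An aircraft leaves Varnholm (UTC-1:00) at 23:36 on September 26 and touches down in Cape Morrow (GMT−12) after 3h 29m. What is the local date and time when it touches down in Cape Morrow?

Cape Morrow is 11:00 behind Varnholm.
After 3 hours 29 minutes it is 03:05 (Sep 27) in Varnholm.
Shift by the zone difference: 03:05 − 11:00 = 16:05 on Sep 26 in Cape Morrow.

16:05 on September 26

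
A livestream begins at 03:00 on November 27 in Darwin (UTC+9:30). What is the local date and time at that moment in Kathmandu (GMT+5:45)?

Kathmandu is 3:45 behind Darwin.
Shift by the zone difference: 03:00 − 3:45 = 23:15 on Nov 26 in Kathmandu.

23:15 on November 26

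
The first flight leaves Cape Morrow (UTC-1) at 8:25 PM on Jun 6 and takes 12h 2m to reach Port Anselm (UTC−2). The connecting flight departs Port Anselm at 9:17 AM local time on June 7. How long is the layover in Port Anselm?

1 hour 50 minutes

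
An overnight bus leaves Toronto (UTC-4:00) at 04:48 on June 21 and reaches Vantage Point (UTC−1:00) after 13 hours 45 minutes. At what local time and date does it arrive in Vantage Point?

21:33 on Jun 21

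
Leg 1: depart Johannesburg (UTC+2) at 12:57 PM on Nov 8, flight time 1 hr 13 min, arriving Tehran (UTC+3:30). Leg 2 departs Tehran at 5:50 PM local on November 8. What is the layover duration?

2 hours 10 minutes

Convert departure to UTC: 12:57 PM − 2:00 = 10:57 AM UTC on Nov 8.
Add 1 hour and 13 minutes flight time → 12:10 PM UTC.
Tehran is UTC+3:30, so local arrival = 12:10 PM + 3:30 = 3:40 PM on Nov 8.
Layover = 5:50 PM − 3:40 PM = 2 hours 10 minutes.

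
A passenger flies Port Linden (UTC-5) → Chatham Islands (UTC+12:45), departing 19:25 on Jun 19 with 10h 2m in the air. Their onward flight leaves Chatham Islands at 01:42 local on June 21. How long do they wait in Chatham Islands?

Convert departure to UTC: 19:25 + 5:00 = 00:25 UTC on Jun 20.
Add 10 hours and 2 minutes flight time → 10:27 UTC.
Chatham Islands is UTC+12:45, so local arrival = 10:27 + 12:45 = 23:12 on Jun 20.
Layover = 01:42 − 23:12 (+1 day) = 2 hours 30 minutes.

2 hours 30 minutes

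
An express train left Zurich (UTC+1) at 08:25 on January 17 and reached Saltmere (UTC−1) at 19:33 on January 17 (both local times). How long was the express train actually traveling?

13 hours 8 minutes

Departure in UTC: 08:25 − 1:00 = 07:25 on Jan 17.
Arrival in UTC: 19:33 + 1:00 = 20:33 on Jan 17.
Elapsed = 20:33 − 07:25 = 13 hours 8 minutes.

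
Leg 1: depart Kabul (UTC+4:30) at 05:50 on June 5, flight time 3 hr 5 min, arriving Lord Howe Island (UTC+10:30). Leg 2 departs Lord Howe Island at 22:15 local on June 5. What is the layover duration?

Convert departure to UTC: 05:50 − 4:30 = 01:20 UTC on Jun 5.
Add 3 hours and 5 minutes flight time → 04:25 UTC.
Lord Howe Island is UTC+10:30, so local arrival = 04:25 + 10:30 = 14:55 on Jun 5.
Layover = 22:15 − 14:55 = 7 hours 20 minutes.

7 hours 20 minutes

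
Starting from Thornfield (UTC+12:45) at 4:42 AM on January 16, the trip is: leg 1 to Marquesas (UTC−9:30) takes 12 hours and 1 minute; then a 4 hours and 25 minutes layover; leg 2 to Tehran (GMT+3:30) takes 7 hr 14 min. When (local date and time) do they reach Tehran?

Convert departure to UTC: 4:42 AM − 12:45 = 3:57 PM UTC on Jan 15.
Add 12 hours 1 minute leg 1 → 3:58 AM UTC (Jan 16).
Add 4 hours 25 minutes layover in Marquesas → 8:23 AM UTC.
Add 7 hours and 14 minutes leg 2 → 3:37 PM UTC.
Tehran is UTC+3:30, so local arrival = 3:37 PM + 3:30 = 7:07 PM on Jan 16.

7:07 PM on January 16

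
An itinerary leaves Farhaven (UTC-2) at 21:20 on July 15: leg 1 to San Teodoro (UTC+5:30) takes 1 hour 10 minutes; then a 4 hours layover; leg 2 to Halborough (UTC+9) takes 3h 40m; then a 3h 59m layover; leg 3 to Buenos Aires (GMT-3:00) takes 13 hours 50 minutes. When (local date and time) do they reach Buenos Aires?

22:59 on July 16

Convert departure to UTC: 21:20 + 2:00 = 23:20 UTC on Jul 15.
Add 1 hour and 10 minutes leg 1 → 00:30 UTC (Jul 16).
Add 4 hours layover in San Teodoro → 04:30 UTC.
Add 3 hours 40 minutes leg 2 → 08:10 UTC.
Add 3 hours and 59 minutes layover in Halborough → 12:09 UTC.
Add 13 hours 50 minutes leg 3 → 01:59 UTC (Jul 17).
Buenos Aires is UTC−3:00, so local arrival = 01:59 − 3:00 = 22:59 on Jul 16.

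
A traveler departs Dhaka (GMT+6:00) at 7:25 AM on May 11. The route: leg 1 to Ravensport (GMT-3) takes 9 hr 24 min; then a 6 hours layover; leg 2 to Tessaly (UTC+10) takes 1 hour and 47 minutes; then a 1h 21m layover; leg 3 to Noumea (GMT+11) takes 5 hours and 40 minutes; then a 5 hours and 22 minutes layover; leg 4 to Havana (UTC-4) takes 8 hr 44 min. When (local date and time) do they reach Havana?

Convert departure to UTC: 7:25 AM − 6:00 = 1:25 AM UTC on May 11.
Add 9 hours 24 minutes leg 1 → 10:49 AM UTC.
Add 6 hours layover in Ravensport → 4:49 PM UTC.
Add 1 hour 47 minutes leg 2 → 6:36 PM UTC.
Add 1 hour and 21 minutes layover in Tessaly → 7:57 PM UTC.
Add 5 hours 40 minutes leg 3 → 1:37 AM UTC (May 12).
Add 5 hours and 22 minutes layover in Noumea → 6:59 AM UTC.
Add 8 hours and 44 minutes leg 4 → 3:43 PM UTC.
Havana is UTC−4:00, so local arrival = 3:43 PM − 4:00 = 11:43 AM on May 12.

11:43 AM on May 12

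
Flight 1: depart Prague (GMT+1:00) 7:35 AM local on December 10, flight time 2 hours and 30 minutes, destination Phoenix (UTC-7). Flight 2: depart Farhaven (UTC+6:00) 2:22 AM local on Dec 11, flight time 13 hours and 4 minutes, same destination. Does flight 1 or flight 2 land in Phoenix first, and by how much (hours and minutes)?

the first, by 24 hours 21 minutes

Flight 1 in UTC: 7:35 AM − 1:00 = 6:35 AM on Dec 10.
+2 hours and 30 minutes → arrive 9:05 AM UTC on Dec 10.
Flight 2 in UTC: 2:22 AM − 6:00 = 8:22 PM on Dec 10.
+13 hours and 4 minutes → arrive 9:26 AM UTC on Dec 11.
Flight 1 lands earlier by 24 hours 21 minutes.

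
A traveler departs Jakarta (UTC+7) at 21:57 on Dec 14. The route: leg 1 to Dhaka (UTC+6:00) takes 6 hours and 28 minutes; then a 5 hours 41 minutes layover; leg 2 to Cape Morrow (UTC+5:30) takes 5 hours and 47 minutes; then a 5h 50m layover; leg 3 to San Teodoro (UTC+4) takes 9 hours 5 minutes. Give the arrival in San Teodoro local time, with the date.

03:48 on December 16

Convert departure to UTC: 21:57 − 7:00 = 14:57 UTC on Dec 14.
Add 6 hours and 28 minutes leg 1 → 21:25 UTC.
Add 5 hours and 41 minutes layover in Dhaka → 03:06 UTC (Dec 15).
Add 5 hours and 47 minutes leg 2 → 08:53 UTC.
Add 5 hours 50 minutes layover in Cape Morrow → 14:43 UTC.
Add 9 hours 5 minutes leg 3 → 23:48 UTC.
San Teodoro is UTC+4:00, so local arrival = 23:48 + 4:00 = 03:48 on Dec 16.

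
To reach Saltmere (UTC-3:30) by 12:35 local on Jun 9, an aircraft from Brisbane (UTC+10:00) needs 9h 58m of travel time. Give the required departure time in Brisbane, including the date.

16:07 on June 9

Target arrival in UTC: 12:35 + 3:30 = 16:05 on Jun 9.
Subtract 9 hours 58 minutes → departure 06:07 UTC on Jun 9.
Brisbane is UTC+10:00: 06:07 + 10:00 = 16:07 on Jun 9.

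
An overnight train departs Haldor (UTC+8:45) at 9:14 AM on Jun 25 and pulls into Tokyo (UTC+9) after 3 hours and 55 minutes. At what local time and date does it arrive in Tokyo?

1:24 PM on June 25

Convert departure to UTC: 9:14 AM − 8:45 = 12:29 AM UTC on Jun 25.
Add 3 hours 55 minutes travel time → 4:24 AM UTC.
Tokyo is UTC+9:00, so local arrival = 4:24 AM + 9:00 = 1:24 PM on Jun 25.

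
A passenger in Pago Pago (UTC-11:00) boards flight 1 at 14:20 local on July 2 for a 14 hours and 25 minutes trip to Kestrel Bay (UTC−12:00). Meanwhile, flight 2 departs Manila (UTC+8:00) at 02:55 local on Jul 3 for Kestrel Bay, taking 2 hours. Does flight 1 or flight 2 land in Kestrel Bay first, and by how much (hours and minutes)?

Flight 1 in UTC: 14:20 + 11:00 = 01:20 on Jul 3.
+14 hours and 25 minutes → arrive 15:45 UTC on Jul 3.
Flight 2 in UTC: 02:55 − 8:00 = 18:55 on Jul 2.
+2 hours → arrive 20:55 UTC on Jul 2.
Flight 2 lands earlier by 18 hours 50 minutes.

the second, by 18 hours 50 minutes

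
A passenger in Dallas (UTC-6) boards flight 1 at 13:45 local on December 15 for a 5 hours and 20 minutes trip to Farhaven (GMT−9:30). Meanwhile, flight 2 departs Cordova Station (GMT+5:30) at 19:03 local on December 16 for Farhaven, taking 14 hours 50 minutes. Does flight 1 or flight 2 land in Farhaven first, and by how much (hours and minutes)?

Flight 1 in UTC: 13:45 + 6:00 = 19:45 on Dec 15.
+5 hours and 20 minutes → arrive 01:05 UTC on Dec 16.
Flight 2 in UTC: 19:03 − 5:30 = 13:33 on Dec 16.
+14 hours 50 minutes → arrive 04:23 UTC on Dec 17.
Flight 1 lands earlier by 27 hours 18 minutes.

the first, by 27 hours 18 minutes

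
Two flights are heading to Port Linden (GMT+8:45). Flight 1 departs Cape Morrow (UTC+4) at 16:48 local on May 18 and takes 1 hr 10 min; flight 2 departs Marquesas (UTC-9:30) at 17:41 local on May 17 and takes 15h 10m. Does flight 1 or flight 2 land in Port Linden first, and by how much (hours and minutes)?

the first, by 4 hours 23 minutes

Flight 1 in UTC: 16:48 − 4:00 = 12:48 on May 18.
+1 hour 10 minutes → arrive 13:58 UTC on May 18.
Flight 2 in UTC: 17:41 + 9:30 = 03:11 on May 18.
+15 hours 10 minutes → arrive 18:21 UTC on May 18.
Flight 1 lands earlier by 4 hours 23 minutes.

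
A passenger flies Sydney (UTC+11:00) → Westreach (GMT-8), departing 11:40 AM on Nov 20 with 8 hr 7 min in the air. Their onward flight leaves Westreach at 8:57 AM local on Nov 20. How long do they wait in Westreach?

Convert departure to UTC: 11:40 AM − 11:00 = 12:40 AM UTC on Nov 20.
Add 8 hours and 7 minutes flight time → 8:47 AM UTC.
Westreach is UTC−8:00, so local arrival = 8:47 AM − 8:00 = 12:47 AM on Nov 20.
Layover = 8:57 AM − 12:47 AM = 8 hours 10 minutes.

8 hours 10 minutes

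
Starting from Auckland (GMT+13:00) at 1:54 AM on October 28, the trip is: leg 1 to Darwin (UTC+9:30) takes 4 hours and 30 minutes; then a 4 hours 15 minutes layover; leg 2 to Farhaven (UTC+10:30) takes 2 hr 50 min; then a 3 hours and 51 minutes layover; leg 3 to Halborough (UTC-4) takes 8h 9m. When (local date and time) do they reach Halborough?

8:29 AM on Oct 28

Convert departure to UTC: 1:54 AM − 13:00 = 12:54 PM UTC on Oct 27.
Add 4 hours 30 minutes leg 1 → 5:24 PM UTC.
Add 4 hours 15 minutes layover in Darwin → 9:39 PM UTC.
Add 2 hours and 50 minutes leg 2 → 12:29 AM UTC (Oct 28).
Add 3 hours and 51 minutes layover in Farhaven → 4:20 AM UTC.
Add 8 hours 9 minutes leg 3 → 12:29 PM UTC.
Halborough is UTC−4:00, so local arrival = 12:29 PM − 4:00 = 8:29 AM on Oct 28.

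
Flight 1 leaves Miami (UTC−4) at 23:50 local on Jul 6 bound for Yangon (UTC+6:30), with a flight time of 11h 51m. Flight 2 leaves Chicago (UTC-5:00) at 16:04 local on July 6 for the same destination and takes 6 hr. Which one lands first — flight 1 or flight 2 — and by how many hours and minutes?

Flight 1 in UTC: 23:50 + 4:00 = 03:50 on Jul 7.
+11 hours 51 minutes → arrive 15:41 UTC on Jul 7.
Flight 2 in UTC: 16:04 + 5:00 = 21:04 on Jul 6.
+6 hours → arrive 03:04 UTC on Jul 7.
Flight 2 lands earlier by 12 hours 37 minutes.

the second, by 12 hours 37 minutes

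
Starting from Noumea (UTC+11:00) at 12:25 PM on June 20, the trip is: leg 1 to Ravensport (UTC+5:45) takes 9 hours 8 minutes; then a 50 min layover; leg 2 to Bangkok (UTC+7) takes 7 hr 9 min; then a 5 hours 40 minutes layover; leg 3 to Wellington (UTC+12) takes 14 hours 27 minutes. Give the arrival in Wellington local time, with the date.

2:39 AM on June 22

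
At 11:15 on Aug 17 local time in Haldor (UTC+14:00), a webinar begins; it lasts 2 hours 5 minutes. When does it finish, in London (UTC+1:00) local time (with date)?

00:20 on August 17

Convert start to UTC: 11:15 − 14:00 = 21:15 UTC on Aug 16.
Add 2 hours 5 minutes duration → 23:20 UTC.
London is UTC+1:00, so local end time = 23:20 + 1:00 = 00:20 on Aug 17.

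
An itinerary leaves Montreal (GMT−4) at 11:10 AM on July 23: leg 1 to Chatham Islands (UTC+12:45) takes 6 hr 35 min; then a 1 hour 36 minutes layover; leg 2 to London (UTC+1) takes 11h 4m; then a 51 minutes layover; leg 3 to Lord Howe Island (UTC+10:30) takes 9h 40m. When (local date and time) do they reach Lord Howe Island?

7:26 AM on July 25

Convert departure to UTC: 11:10 AM + 4:00 = 3:10 PM UTC on Jul 23.
Add 6 hours and 35 minutes leg 1 → 9:45 PM UTC.
Add 1 hour 36 minutes layover in Chatham Islands → 11:21 PM UTC.
Add 11 hours and 4 minutes leg 2 → 10:25 AM UTC (Jul 24).
Add 51 minutes layover in London → 11:16 AM UTC.
Add 9 hours 40 minutes leg 3 → 8:56 PM UTC.
Lord Howe Island is UTC+10:30, so local arrival = 8:56 PM + 10:30 = 7:26 AM on Jul 25.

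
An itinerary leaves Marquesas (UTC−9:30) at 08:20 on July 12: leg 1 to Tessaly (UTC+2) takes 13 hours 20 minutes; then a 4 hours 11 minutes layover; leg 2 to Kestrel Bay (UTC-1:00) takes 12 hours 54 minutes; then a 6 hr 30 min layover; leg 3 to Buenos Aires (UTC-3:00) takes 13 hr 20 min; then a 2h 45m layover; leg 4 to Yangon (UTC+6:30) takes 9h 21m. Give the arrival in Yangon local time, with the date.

Convert departure to UTC: 08:20 + 9:30 = 17:50 UTC on Jul 12.
Add 13 hours 20 minutes leg 1 → 07:10 UTC (Jul 13).
Add 4 hours 11 minutes layover in Tessaly → 11:21 UTC.
Add 12 hours and 54 minutes leg 2 → 00:15 UTC (Jul 14).
Add 6 hours 30 minutes layover in Kestrel Bay → 06:45 UTC.
Add 13 hours 20 minutes leg 3 → 20:05 UTC.
Add 2 hours 45 minutes layover in Buenos Aires → 22:50 UTC.
Add 9 hours and 21 minutes leg 4 → 08:11 UTC (Jul 15).
Yangon is UTC+6:30, so local arrival = 08:11 + 6:30 = 14:41 on Jul 15.

14:41 on Jul 15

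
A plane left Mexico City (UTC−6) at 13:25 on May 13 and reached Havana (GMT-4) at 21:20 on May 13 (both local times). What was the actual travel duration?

Departure in UTC: 13:25 + 6:00 = 19:25 on May 13.
Arrival in UTC: 21:20 + 4:00 = 01:20 on May 14.
Elapsed = 01:20 − 19:25 (+1 day) = 5 hours 55 minutes.

5 hours 55 minutes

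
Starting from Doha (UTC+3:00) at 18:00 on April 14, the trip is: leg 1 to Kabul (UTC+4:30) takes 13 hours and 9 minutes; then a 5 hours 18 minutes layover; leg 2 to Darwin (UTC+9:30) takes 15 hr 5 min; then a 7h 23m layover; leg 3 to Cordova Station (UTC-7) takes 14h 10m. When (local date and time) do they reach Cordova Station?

Convert departure to UTC: 18:00 − 3:00 = 15:00 UTC on Apr 14.
Add 13 hours and 9 minutes leg 1 → 04:09 UTC (Apr 15).
Add 5 hours and 18 minutes layover in Kabul → 09:27 UTC.
Add 15 hours 5 minutes leg 2 → 00:32 UTC (Apr 16).
Add 7 hours and 23 minutes layover in Darwin → 07:55 UTC.
Add 14 hours 10 minutes leg 3 → 22:05 UTC.
Cordova Station is UTC−7:00, so local arrival = 22:05 − 7:00 = 15:05 on Apr 16.

15:05 on Apr 16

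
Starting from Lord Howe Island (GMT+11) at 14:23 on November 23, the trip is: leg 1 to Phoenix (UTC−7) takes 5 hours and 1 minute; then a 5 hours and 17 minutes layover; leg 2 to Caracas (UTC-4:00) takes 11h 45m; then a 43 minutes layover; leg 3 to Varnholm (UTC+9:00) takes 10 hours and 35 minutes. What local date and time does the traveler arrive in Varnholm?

Convert departure to UTC: 14:23 − 11:00 = 03:23 UTC on Nov 23.
Add 5 hours 1 minute leg 1 → 08:24 UTC.
Add 5 hours and 17 minutes layover in Phoenix → 13:41 UTC.
Add 11 hours and 45 minutes leg 2 → 01:26 UTC (Nov 24).
Add 43 minutes layover in Caracas → 02:09 UTC.
Add 10 hours 35 minutes leg 3 → 12:44 UTC.
Varnholm is UTC+9:00, so local arrival = 12:44 + 9:00 = 21:44 on Nov 24.

21:44 on November 24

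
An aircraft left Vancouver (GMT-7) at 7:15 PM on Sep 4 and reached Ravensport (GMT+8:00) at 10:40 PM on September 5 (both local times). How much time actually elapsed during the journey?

Departure in UTC: 7:15 PM + 7:00 = 2:15 AM on Sep 5.
Arrival in UTC: 10:40 PM − 8:00 = 2:40 PM on Sep 5.
Elapsed = 2:40 PM − 2:15 AM = 12 hours 25 minutes.

12 hours 25 minutes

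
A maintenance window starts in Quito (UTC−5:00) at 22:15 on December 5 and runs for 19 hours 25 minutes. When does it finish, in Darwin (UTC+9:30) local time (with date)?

Convert start to UTC: 22:15 + 5:00 = 03:15 UTC on Dec 6.
Add 19 hours 25 minutes duration → 22:40 UTC.
Darwin is UTC+9:30, so local end time = 22:40 + 9:30 = 08:10 on Dec 7.

08:10 on December 7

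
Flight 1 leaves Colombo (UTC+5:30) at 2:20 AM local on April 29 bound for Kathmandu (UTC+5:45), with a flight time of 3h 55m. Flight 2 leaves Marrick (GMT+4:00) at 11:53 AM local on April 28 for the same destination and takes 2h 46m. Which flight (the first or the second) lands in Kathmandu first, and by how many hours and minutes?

the second, by 14 hours 6 minutes

Flight 1 in UTC: 2:20 AM − 5:30 = 8:50 PM on Apr 28.
+3 hours and 55 minutes → arrive 12:45 AM UTC on Apr 29.
Flight 2 in UTC: 11:53 AM − 4:00 = 7:53 AM on Apr 28.
+2 hours 46 minutes → arrive 10:39 AM UTC on Apr 28.
Flight 2 lands earlier by 14 hours 6 minutes.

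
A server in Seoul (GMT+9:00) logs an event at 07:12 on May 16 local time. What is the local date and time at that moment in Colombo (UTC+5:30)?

03:42 on May 16

In UTC: 07:12 − 9:00 = 22:12 on May 15.
Colombo is UTC+5:30: 22:12 + 5:30 = 03:42 on May 16.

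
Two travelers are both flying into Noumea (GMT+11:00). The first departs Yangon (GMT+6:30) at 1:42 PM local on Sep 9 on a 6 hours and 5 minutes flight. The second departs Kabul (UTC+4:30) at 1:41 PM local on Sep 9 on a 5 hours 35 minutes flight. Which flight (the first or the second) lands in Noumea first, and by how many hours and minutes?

the first, by 1 hour 29 minutes

Flight 1 in UTC: 1:42 PM − 6:30 = 7:12 AM on Sep 9.
+6 hours and 5 minutes → arrive 1:17 PM UTC on Sep 9.
Flight 2 in UTC: 1:41 PM − 4:30 = 9:11 AM on Sep 9.
+5 hours 35 minutes → arrive 2:46 PM UTC on Sep 9.
Flight 1 lands earlier by 1 hour 29 minutes.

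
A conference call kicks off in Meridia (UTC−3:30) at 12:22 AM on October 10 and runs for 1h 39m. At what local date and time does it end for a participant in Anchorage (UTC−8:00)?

Convert start to UTC: 12:22 AM + 3:30 = 3:52 AM UTC on Oct 10.
Add 1 hour and 39 minutes duration → 5:31 AM UTC.
Anchorage is UTC−8:00, so local end time = 5:31 AM − 8:00 = 9:31 PM on Oct 9.

9:31 PM on Oct 9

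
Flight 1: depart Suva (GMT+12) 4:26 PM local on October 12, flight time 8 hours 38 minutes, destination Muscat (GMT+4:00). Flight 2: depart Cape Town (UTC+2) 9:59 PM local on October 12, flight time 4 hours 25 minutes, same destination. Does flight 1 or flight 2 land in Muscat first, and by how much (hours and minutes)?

the first, by 11 hours 20 minutes

Flight 1 in UTC: 4:26 PM − 12:00 = 4:26 AM on Oct 12.
+8 hours 38 minutes → arrive 1:04 PM UTC on Oct 12.
Flight 2 in UTC: 9:59 PM − 2:00 = 7:59 PM on Oct 12.
+4 hours 25 minutes → arrive 12:24 AM UTC on Oct 13.
Flight 1 lands earlier by 11 hours 20 minutes.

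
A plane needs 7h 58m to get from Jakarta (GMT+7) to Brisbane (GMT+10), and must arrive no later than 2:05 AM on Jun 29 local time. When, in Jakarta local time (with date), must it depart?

3:07 PM on June 28

Target arrival in UTC: 2:05 AM − 10:00 = 4:05 PM on Jun 28.
Subtract 7 hours and 58 minutes → departure 8:07 AM UTC on Jun 28.
Jakarta is UTC+7:00: 8:07 AM + 7:00 = 3:07 PM on Jun 28.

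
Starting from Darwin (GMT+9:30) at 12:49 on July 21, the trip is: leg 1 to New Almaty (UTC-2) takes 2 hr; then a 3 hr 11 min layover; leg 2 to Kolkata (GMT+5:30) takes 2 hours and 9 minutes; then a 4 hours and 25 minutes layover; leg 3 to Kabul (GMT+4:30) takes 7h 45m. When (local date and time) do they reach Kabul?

Convert departure to UTC: 12:49 − 9:30 = 03:19 UTC on Jul 21.
Add 2 hours leg 1 → 05:19 UTC.
Add 3 hours 11 minutes layover in New Almaty → 08:30 UTC.
Add 2 hours 9 minutes leg 2 → 10:39 UTC.
Add 4 hours and 25 minutes layover in Kolkata → 15:04 UTC.
Add 7 hours 45 minutes leg 3 → 22:49 UTC.
Kabul is UTC+4:30, so local arrival = 22:49 + 4:30 = 03:19 on Jul 22.

03:19 on Jul 22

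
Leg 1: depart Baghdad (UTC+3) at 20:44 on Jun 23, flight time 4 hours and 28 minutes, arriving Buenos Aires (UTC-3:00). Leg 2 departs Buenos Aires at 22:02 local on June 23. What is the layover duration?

Convert departure to UTC: 20:44 − 3:00 = 17:44 UTC on Jun 23.
Add 4 hours 28 minutes flight time → 22:12 UTC.
Buenos Aires is UTC−3:00, so local arrival = 22:12 − 3:00 = 19:12 on Jun 23.
Layover = 22:02 − 19:12 = 2 hours 50 minutes.

2 hours 50 minutes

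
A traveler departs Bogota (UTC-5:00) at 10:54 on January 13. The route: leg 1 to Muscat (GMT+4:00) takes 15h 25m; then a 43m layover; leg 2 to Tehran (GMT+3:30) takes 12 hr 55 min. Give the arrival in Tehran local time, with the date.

Convert departure to UTC: 10:54 + 5:00 = 15:54 UTC on Jan 13.
Add 15 hours 25 minutes leg 1 → 07:19 UTC (Jan 14).
Add 43 minutes layover in Muscat → 08:02 UTC.
Add 12 hours 55 minutes leg 2 → 20:57 UTC.
Tehran is UTC+3:30, so local arrival = 20:57 + 3:30 = 00:27 on Jan 15.

00:27 on January 15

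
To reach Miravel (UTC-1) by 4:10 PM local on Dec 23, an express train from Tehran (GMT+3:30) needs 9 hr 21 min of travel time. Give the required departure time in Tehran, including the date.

Target arrival in UTC: 4:10 PM + 1:00 = 5:10 PM on Dec 23.
Subtract 9 hours 21 minutes → departure 7:49 AM UTC on Dec 23.
Tehran is UTC+3:30: 7:49 AM + 3:30 = 11:19 AM on Dec 23.

11:19 AM on December 23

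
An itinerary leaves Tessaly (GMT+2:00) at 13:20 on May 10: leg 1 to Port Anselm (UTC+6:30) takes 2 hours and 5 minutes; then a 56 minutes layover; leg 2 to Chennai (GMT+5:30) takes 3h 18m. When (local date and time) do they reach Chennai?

23:09 on May 10

Convert departure to UTC: 13:20 − 2:00 = 11:20 UTC on May 10.
Add 2 hours 5 minutes leg 1 → 13:25 UTC.
Add 56 minutes layover in Port Anselm → 14:21 UTC.
Add 3 hours and 18 minutes leg 2 → 17:39 UTC.
Chennai is UTC+5:30, so local arrival = 17:39 + 5:30 = 23:09 on May 10.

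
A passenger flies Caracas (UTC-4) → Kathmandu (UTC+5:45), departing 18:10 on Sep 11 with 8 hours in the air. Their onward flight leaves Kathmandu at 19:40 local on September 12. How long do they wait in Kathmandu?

Convert departure to UTC: 18:10 + 4:00 = 22:10 UTC on Sep 11.
Add 8 hours flight time → 06:10 UTC (Sep 12).
Kathmandu is UTC+5:45, so local arrival = 06:10 + 5:45 = 11:55 on Sep 12.
Layover = 19:40 − 11:55 = 7 hours 45 minutes.

7 hours 45 minutes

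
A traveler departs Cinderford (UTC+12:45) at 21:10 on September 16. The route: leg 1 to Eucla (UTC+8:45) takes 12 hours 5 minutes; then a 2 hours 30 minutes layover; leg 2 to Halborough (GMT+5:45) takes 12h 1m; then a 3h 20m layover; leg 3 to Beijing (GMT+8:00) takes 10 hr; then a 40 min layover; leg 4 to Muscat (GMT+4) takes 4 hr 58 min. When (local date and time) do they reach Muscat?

Convert departure to UTC: 21:10 − 12:45 = 08:25 UTC on Sep 16.
Add 12 hours and 5 minutes leg 1 → 20:30 UTC.
Add 2 hours 30 minutes layover in Eucla → 23:00 UTC.
Add 12 hours and 1 minute leg 2 → 11:01 UTC (Sep 17).
Add 3 hours 20 minutes layover in Halborough → 14:21 UTC.
Add 10 hours leg 3 → 00:21 UTC (Sep 18).
Add 40 minutes layover in Beijing → 01:01 UTC.
Add 4 hours 58 minutes leg 4 → 05:59 UTC.
Muscat is UTC+4:00, so local arrival = 05:59 + 4:00 = 09:59 on Sep 18.

09:59 on September 18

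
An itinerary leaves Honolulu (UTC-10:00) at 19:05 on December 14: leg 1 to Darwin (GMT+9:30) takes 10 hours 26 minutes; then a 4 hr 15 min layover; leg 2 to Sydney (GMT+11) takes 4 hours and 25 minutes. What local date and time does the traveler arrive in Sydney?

11:11 on December 16

Convert departure to UTC: 19:05 + 10:00 = 05:05 UTC on Dec 15.
Add 10 hours 26 minutes leg 1 → 15:31 UTC.
Add 4 hours and 15 minutes layover in Darwin → 19:46 UTC.
Add 4 hours and 25 minutes leg 2 → 00:11 UTC (Dec 16).
Sydney is UTC+11:00, so local arrival = 00:11 + 11:00 = 11:11 on Dec 16.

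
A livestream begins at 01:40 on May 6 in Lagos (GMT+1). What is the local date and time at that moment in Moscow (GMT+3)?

03:40 on May 6

In UTC: 01:40 − 1:00 = 00:40 on May 6.
Moscow is UTC+3:00: 00:40 + 3:00 = 03:40 on May 6.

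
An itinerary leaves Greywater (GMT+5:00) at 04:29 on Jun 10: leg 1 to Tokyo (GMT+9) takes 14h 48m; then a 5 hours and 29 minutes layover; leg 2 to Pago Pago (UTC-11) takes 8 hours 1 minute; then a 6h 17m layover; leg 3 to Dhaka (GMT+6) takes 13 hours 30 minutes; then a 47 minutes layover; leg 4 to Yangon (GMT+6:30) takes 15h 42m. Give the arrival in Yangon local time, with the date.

22:33 on June 12

Convert departure to UTC: 04:29 − 5:00 = 23:29 UTC on Jun 9.
Add 14 hours 48 minutes leg 1 → 14:17 UTC (Jun 10).
Add 5 hours 29 minutes layover in Tokyo → 19:46 UTC.
Add 8 hours and 1 minute leg 2 → 03:47 UTC (Jun 11).
Add 6 hours and 17 minutes layover in Pago Pago → 10:04 UTC.
Add 13 hours 30 minutes leg 3 → 23:34 UTC.
Add 47 minutes layover in Dhaka → 00:21 UTC (Jun 12).
Add 15 hours 42 minutes leg 4 → 16:03 UTC.
Yangon is UTC+6:30, so local arrival = 16:03 + 6:30 = 22:33 on Jun 12.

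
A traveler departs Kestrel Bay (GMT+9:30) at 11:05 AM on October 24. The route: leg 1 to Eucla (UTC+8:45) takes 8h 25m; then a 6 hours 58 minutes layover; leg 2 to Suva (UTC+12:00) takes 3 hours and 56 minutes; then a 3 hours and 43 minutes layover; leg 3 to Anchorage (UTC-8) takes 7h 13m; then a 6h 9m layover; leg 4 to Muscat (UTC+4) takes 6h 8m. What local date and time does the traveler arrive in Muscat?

12:07 AM on October 26

Convert departure to UTC: 11:05 AM − 9:30 = 1:35 AM UTC on Oct 24.
Add 8 hours and 25 minutes leg 1 → 10:00 AM UTC.
Add 6 hours and 58 minutes layover in Eucla → 4:58 PM UTC.
Add 3 hours 56 minutes leg 2 → 8:54 PM UTC.
Add 3 hours and 43 minutes layover in Suva → 12:37 AM UTC (Oct 25).
Add 7 hours and 13 minutes leg 3 → 7:50 AM UTC.
Add 6 hours 9 minutes layover in Anchorage → 1:59 PM UTC.
Add 6 hours 8 minutes leg 4 → 8:07 PM UTC.
Muscat is UTC+4:00, so local arrival = 8:07 PM + 4:00 = 12:07 AM on Oct 26.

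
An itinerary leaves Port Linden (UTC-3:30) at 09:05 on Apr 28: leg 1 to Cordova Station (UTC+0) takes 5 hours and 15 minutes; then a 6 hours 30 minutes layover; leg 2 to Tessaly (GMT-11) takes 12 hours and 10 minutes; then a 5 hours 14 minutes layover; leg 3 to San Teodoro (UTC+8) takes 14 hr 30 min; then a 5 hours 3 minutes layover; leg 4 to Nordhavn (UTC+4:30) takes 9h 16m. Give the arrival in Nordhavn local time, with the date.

03:03 on May 1

Convert departure to UTC: 09:05 + 3:30 = 12:35 UTC on Apr 28.
Add 5 hours 15 minutes leg 1 → 17:50 UTC.
Add 6 hours and 30 minutes layover in Cordova Station → 00:20 UTC (Apr 29).
Add 12 hours 10 minutes leg 2 → 12:30 UTC.
Add 5 hours and 14 minutes layover in Tessaly → 17:44 UTC.
Add 14 hours and 30 minutes leg 3 → 08:14 UTC (Apr 30).
Add 5 hours 3 minutes layover in San Teodoro → 13:17 UTC.
Add 9 hours and 16 minutes leg 4 → 22:33 UTC.
Nordhavn is UTC+4:30, so local arrival = 22:33 + 4:30 = 03:03 on May 1.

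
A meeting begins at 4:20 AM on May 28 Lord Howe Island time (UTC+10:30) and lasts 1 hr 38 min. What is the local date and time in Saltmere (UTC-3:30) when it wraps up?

Saltmere is 14:00 behind Lord Howe Island.
After 1 hour 38 minutes it is 5:58 AM in Lord Howe Island.
Shift by the zone difference: 5:58 AM − 14:00 = 3:58 PM on May 27 in Saltmere.

3:58 PM on May 27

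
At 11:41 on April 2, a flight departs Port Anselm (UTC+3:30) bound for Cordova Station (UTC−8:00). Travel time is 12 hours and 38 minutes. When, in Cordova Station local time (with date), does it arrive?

12:49 on Apr 2

Convert departure to UTC: 11:41 − 3:30 = 08:11 UTC on Apr 2.
Add 12 hours 38 minutes travel time → 20:49 UTC.
Cordova Station is UTC−8:00, so local arrival = 20:49 − 8:00 = 12:49 on Apr 2.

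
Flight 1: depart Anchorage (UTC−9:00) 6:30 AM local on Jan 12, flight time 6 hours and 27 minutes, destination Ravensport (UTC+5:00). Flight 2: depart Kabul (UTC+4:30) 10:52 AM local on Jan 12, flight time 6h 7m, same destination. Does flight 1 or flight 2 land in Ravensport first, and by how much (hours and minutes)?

Flight 1 in UTC: 6:30 AM + 9:00 = 3:30 PM on Jan 12.
+6 hours and 27 minutes → arrive 9:57 PM UTC on Jan 12.
Flight 2 in UTC: 10:52 AM − 4:30 = 6:22 AM on Jan 12.
+6 hours and 7 minutes → arrive 12:29 PM UTC on Jan 12.
Flight 2 lands earlier by 9 hours 28 minutes.

the second, by 9 hours 28 minutes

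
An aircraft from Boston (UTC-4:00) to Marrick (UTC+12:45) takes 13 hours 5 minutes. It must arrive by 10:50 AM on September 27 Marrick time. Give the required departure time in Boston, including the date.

5:00 AM on September 26

Target arrival in UTC: 10:50 AM − 12:45 = 10:05 PM on Sep 26.
Subtract 13 hours 5 minutes → departure 9:00 AM UTC on Sep 26.
Boston is UTC−4:00: 9:00 AM − 4:00 = 5:00 AM on Sep 26.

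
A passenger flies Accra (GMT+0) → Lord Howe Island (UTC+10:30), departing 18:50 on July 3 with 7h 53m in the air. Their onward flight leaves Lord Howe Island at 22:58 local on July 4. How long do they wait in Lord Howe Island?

9 hours 45 minutes

Accra is at UTC+0, so departure is already 18:50 UTC on Jul 3.
Add 7 hours and 53 minutes flight time → 02:43 UTC (Jul 4).
Lord Howe Island is UTC+10:30, so local arrival = 02:43 + 10:30 = 13:13 on Jul 4.
Layover = 22:58 − 13:13 = 9 hours 45 minutes.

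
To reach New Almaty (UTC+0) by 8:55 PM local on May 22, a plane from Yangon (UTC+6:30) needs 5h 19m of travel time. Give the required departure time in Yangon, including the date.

Target arrival is already UTC: 8:55 PM on May 22.
Subtract 5 hours and 19 minutes → departure 3:36 PM UTC on May 22.
Yangon is UTC+6:30: 3:36 PM + 6:30 = 10:06 PM on May 22.

10:06 PM on May 22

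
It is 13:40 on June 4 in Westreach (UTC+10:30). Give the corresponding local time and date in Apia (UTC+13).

16:10 on June 4

Apia is 2:30 ahead of Westreach.
Shift by the zone difference: 13:40 + 2:30 = 16:10 on Jun 4 in Apia.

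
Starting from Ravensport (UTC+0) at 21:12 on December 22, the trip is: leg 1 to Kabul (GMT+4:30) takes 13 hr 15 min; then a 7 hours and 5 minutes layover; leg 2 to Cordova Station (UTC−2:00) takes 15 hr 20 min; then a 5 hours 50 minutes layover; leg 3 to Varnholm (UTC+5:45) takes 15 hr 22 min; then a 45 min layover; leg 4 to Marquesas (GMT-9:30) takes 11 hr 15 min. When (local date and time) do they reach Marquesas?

08:34 on December 25

Ravensport is at UTC+0, so departure is already 21:12 UTC on Dec 22.
Add 13 hours 15 minutes leg 1 → 10:27 UTC (Dec 23).
Add 7 hours and 5 minutes layover in Kabul → 17:32 UTC.
Add 15 hours and 20 minutes leg 2 → 08:52 UTC (Dec 24).
Add 5 hours 50 minutes layover in Cordova Station → 14:42 UTC.
Add 15 hours and 22 minutes leg 3 → 06:04 UTC (Dec 25).
Add 45 minutes layover in Varnholm → 06:49 UTC.
Add 11 hours and 15 minutes leg 4 → 18:04 UTC.
Marquesas is UTC−9:30, so local arrival = 18:04 − 9:30 = 08:34 on Dec 25.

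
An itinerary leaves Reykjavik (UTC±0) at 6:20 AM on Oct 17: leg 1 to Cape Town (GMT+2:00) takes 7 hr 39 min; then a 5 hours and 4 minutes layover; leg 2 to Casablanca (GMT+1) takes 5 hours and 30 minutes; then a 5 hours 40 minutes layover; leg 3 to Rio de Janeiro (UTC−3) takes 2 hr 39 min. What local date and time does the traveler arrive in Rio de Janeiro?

Reykjavik is at UTC+0, so departure is already 6:20 AM UTC on Oct 17.
Add 7 hours and 39 minutes leg 1 → 1:59 PM UTC.
Add 5 hours 4 minutes layover in Cape Town → 7:03 PM UTC.
Add 5 hours and 30 minutes leg 2 → 12:33 AM UTC (Oct 18).
Add 5 hours 40 minutes layover in Casablanca → 6:13 AM UTC.
Add 2 hours and 39 minutes leg 3 → 8:52 AM UTC.
Rio de Janeiro is UTC−3:00, so local arrival = 8:52 AM − 3:00 = 5:52 AM on Oct 18.

5:52 AM on Oct 18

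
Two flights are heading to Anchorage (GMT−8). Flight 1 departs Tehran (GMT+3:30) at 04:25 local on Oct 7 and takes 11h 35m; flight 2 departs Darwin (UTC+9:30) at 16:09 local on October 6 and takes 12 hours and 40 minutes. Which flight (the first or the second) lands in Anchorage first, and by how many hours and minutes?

the second, by 17 hours 11 minutes

Flight 1 in UTC: 04:25 − 3:30 = 00:55 on Oct 7.
+11 hours and 35 minutes → arrive 12:30 UTC on Oct 7.
Flight 2 in UTC: 16:09 − 9:30 = 06:39 on Oct 6.
+12 hours and 40 minutes → arrive 19:19 UTC on Oct 6.
Flight 2 lands earlier by 17 hours 11 minutes.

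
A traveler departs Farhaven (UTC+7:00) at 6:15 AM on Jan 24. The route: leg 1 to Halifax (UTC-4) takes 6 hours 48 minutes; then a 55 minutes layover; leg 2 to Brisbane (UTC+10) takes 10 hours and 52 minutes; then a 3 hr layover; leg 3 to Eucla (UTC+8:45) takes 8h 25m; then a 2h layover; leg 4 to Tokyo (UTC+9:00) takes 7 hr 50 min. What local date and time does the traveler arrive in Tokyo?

12:05 AM on January 26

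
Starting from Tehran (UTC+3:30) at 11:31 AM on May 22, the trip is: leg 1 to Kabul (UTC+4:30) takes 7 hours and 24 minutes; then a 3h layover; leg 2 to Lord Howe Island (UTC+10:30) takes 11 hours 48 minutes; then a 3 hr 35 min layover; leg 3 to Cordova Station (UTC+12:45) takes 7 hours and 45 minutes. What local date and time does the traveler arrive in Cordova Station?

6:18 AM on May 24

Convert departure to UTC: 11:31 AM − 3:30 = 8:01 AM UTC on May 22.
Add 7 hours and 24 minutes leg 1 → 3:25 PM UTC.
Add 3 hours layover in Kabul → 6:25 PM UTC.
Add 11 hours 48 minutes leg 2 → 6:13 AM UTC (May 23).
Add 3 hours and 35 minutes layover in Lord Howe Island → 9:48 AM UTC.
Add 7 hours 45 minutes leg 3 → 5:33 PM UTC.
Cordova Station is UTC+12:45, so local arrival = 5:33 PM + 12:45 = 6:18 AM on May 24.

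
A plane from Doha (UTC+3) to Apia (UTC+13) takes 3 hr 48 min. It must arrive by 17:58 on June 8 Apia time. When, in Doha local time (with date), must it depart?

Target arrival in UTC: 17:58 − 13:00 = 04:58 on Jun 8.
Subtract 3 hours 48 minutes → departure 01:10 UTC on Jun 8.
Doha is UTC+3:00: 01:10 + 3:00 = 04:10 on Jun 8.

04:10 on June 8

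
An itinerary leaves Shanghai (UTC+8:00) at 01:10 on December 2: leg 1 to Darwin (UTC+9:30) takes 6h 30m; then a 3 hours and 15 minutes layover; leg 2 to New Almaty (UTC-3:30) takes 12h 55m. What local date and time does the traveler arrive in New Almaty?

Convert departure to UTC: 01:10 − 8:00 = 17:10 UTC on Dec 1.
Add 6 hours and 30 minutes leg 1 → 23:40 UTC.
Add 3 hours 15 minutes layover in Darwin → 02:55 UTC (Dec 2).
Add 12 hours 55 minutes leg 2 → 15:50 UTC.
New Almaty is UTC−3:30, so local arrival = 15:50 − 3:30 = 12:20 on Dec 2.

12:20 on December 2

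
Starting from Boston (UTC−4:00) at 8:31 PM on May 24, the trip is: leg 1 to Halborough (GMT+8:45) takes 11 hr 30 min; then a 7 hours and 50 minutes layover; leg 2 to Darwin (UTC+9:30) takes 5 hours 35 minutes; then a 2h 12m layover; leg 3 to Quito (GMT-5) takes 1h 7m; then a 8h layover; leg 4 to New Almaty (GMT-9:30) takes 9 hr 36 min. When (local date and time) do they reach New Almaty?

12:51 PM on May 26

Convert departure to UTC: 8:31 PM + 4:00 = 12:31 AM UTC on May 25.
Add 11 hours 30 minutes leg 1 → 12:01 PM UTC.
Add 7 hours 50 minutes layover in Halborough → 7:51 PM UTC.
Add 5 hours 35 minutes leg 2 → 1:26 AM UTC (May 26).
Add 2 hours and 12 minutes layover in Darwin → 3:38 AM UTC.
Add 1 hour and 7 minutes leg 3 → 4:45 AM UTC.
Add 8 hours layover in Quito → 12:45 PM UTC.
Add 9 hours 36 minutes leg 4 → 10:21 PM UTC.
New Almaty is UTC−9:30, so local arrival = 10:21 PM − 9:30 = 12:51 PM on May 26.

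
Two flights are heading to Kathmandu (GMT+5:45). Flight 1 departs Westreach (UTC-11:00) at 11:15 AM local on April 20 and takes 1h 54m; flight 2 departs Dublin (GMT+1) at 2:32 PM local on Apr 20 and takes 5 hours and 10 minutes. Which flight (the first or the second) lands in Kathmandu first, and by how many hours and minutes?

Flight 1 in UTC: 11:15 AM + 11:00 = 10:15 PM on Apr 20.
+1 hour 54 minutes → arrive 12:09 AM UTC on Apr 21.
Flight 2 in UTC: 2:32 PM − 1:00 = 1:32 PM on Apr 20.
+5 hours 10 minutes → arrive 6:42 PM UTC on Apr 20.
Flight 2 lands earlier by 5 hours 27 minutes.

the second, by 5 hours 27 minutes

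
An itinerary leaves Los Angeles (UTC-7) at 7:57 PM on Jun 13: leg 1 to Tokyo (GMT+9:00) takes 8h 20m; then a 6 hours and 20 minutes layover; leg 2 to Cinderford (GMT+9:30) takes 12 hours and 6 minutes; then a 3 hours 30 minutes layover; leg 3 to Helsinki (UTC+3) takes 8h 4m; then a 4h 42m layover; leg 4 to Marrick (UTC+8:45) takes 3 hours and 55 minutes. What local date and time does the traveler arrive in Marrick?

Convert departure to UTC: 7:57 PM + 7:00 = 2:57 AM UTC on Jun 14.
Add 8 hours and 20 minutes leg 1 → 11:17 AM UTC.
Add 6 hours 20 minutes layover in Tokyo → 5:37 PM UTC.
Add 12 hours 6 minutes leg 2 → 5:43 AM UTC (Jun 15).
Add 3 hours and 30 minutes layover in Cinderford → 9:13 AM UTC.
Add 8 hours 4 minutes leg 3 → 5:17 PM UTC.
Add 4 hours and 42 minutes layover in Helsinki → 9:59 PM UTC.
Add 3 hours 55 minutes leg 4 → 1:54 AM UTC (Jun 16).
Marrick is UTC+8:45, so local arrival = 1:54 AM + 8:45 = 10:39 AM on Jun 16.

10:39 AM on June 16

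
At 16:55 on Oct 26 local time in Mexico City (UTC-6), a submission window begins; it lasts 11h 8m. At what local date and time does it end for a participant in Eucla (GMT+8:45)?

18:48 on October 27

Convert start to UTC: 16:55 + 6:00 = 22:55 UTC on Oct 26.
Add 11 hours 8 minutes duration → 10:03 UTC (Oct 27).
Eucla is UTC+8:45, so local end time = 10:03 + 8:45 = 18:48 on Oct 27.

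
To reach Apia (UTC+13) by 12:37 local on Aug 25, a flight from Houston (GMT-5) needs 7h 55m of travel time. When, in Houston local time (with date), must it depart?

10:42 on August 24

Target arrival in UTC: 12:37 − 13:00 = 23:37 on Aug 24.
Subtract 7 hours 55 minutes → departure 15:42 UTC on Aug 24.
Houston is UTC−5:00: 15:42 − 5:00 = 10:42 on Aug 24.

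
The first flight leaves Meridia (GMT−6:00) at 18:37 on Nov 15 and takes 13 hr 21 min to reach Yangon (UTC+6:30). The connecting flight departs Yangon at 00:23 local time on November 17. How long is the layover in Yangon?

3 hours 55 minutes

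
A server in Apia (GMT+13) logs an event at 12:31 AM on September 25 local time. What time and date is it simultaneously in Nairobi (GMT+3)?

In UTC: 12:31 AM − 13:00 = 11:31 AM on Sep 24.
Nairobi is UTC+3:00: 11:31 AM + 3:00 = 2:31 PM on Sep 24.

2:31 PM on September 24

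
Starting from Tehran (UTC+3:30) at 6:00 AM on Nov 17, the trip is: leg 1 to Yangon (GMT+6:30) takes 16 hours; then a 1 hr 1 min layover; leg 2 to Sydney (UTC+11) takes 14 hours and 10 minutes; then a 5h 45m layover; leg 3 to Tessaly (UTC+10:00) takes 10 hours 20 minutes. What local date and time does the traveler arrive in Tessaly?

11:46 AM on November 19

Convert departure to UTC: 6:00 AM − 3:30 = 2:30 AM UTC on Nov 17.
Add 16 hours leg 1 → 6:30 PM UTC.
Add 1 hour and 1 minute layover in Yangon → 7:31 PM UTC.
Add 14 hours and 10 minutes leg 2 → 9:41 AM UTC (Nov 18).
Add 5 hours and 45 minutes layover in Sydney → 3:26 PM UTC.
Add 10 hours 20 minutes leg 3 → 1:46 AM UTC (Nov 19).
Tessaly is UTC+10:00, so local arrival = 1:46 AM + 10:00 = 11:46 AM on Nov 19.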